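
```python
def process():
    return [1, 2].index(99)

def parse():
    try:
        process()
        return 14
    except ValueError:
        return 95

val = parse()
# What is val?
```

Step-by-step execution trace:
1. `parse()` calls `process()`.
2. `process()` evaluates `[1, 2].index(99)`, which raises ValueError; it propagates to the caller.
3. `return 14` is not reached.
4. `except ValueError` in parse matches → returns 95.
5. val = 95.
Result: 95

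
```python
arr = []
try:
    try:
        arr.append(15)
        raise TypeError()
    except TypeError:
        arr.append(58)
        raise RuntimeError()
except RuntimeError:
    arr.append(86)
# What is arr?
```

Step-by-step execution trace:
1. Inner try: `arr.append(15)` → arr = [15].
2. `raise TypeError()` raises TypeError.
3. Inner `except TypeError` matches → `arr.append(58)` → arr = [15, 58].
4. `raise RuntimeError()` raises RuntimeError; propagates to outer try.
5. Outer `except RuntimeError` matches → `arr.append(86)` → arr = [15, 58, 86].
Result: [15, 58, 86]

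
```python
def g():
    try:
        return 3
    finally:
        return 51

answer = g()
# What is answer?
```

Step-by-step execution trace:
1. `g()` enters try: `return 3` sets pending return value 3.
2. Before returning, `finally: return 51` runs and overrides the pending return.
3. g() returns 51 → answer = 51.
Result: 51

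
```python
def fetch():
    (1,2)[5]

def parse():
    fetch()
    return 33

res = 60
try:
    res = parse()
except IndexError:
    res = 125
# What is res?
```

Step-by-step execution trace:
1. res starts at 60.
2. try: `parse()` calls `fetch()`.
3. `fetch()` evaluates `(1,2)[5]`, which raises IndexError; it propagates through parse (uncaught).
4. `return 33` in parse is not reached; the assignment to res does not complete.
5. `except IndexError` matches → res = 125.
Result: 125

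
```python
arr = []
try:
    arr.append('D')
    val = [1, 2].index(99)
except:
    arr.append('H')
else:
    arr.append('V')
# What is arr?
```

Step-by-step execution trace:
1. try: `arr.append('D')` → arr = ['D'].
2. `val = [1, 2].index(99)` raises ValueError.
3. bare `except` matches → `arr.append('H')` → arr = ['D', 'H'].
4. `else` is skipped (an exception was raised).
Result: ['D', 'H']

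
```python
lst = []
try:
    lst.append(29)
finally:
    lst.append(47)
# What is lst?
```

Step-by-step execution trace:
1. try: `lst.append(29)` → lst = [29].
2. The try body completes without raising.
3. finally always runs: `lst.append(47)` → lst = [29, 47].
Result: [29, 47]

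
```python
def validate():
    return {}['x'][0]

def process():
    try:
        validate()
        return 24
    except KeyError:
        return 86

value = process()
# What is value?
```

Step-by-step execution trace:
1. `process()` calls `validate()`.
2. `validate()` evaluates `{}['x'][0]`, which raises KeyError; it propagates to the caller.
3. `return 24` is not reached.
4. `except KeyError` in process matches → returns 86.
5. value = 86.
Result: 86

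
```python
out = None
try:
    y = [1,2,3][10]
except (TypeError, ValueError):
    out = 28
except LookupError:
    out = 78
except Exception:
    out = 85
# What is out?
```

Step-by-step execution trace:
1. `y = [1,2,3][10]` raises IndexError.
2. `except (TypeError, ValueError)` does not match IndexError; skipped.
3. `except LookupError` matches (IndexError is a subclass of LookupError) → out = 78.
4. `except Exception` is not reached.
Result: 78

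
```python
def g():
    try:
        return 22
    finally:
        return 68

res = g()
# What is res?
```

Step-by-step execution trace:
1. `g()` enters try: `return 22` sets pending return value 22.
2. Before returning, `finally: return 68` runs and overrides the pending return.
3. g() returns 68 → res = 68.
Result: 68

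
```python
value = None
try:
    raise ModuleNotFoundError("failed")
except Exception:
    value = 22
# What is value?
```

Step-by-step execution trace:
1. `raise ModuleNotFoundError(...)` raises ModuleNotFoundError.
2. `except Exception` matches (ModuleNotFoundError is a subclass of Exception) → value = 22.
Result: 22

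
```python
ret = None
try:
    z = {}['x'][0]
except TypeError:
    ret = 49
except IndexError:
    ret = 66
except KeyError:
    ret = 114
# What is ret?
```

Step-by-step execution trace:
1. `z = {}['x'][0]` raises KeyError.
2. `except TypeError` does not match KeyError; skipped.
3. `except IndexError` does not match KeyError; skipped.
4. `except KeyError` matches → ret = 114.
Result: 114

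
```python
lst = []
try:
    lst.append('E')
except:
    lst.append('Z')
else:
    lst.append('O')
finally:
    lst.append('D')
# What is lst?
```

Step-by-step execution trace:
1. try: `lst.append('E')` → lst = ['E']. No exception raised.
2. `except` is skipped.
3. `else` runs: `lst.append('O')` → lst = ['E', 'O'].
4. `finally` always runs: `lst.append('D')` → lst = ['E', 'O', 'D'].
Result: ['E', 'O', 'D']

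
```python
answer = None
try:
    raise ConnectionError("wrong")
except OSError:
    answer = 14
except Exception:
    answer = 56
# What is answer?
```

Step-by-step execution trace:
1. `raise ConnectionError(...)` raises ConnectionError.
2. `except OSError` matches (ConnectionError is a subclass of OSError) → answer = 14.
3. `except Exception` is not reached.
Result: 14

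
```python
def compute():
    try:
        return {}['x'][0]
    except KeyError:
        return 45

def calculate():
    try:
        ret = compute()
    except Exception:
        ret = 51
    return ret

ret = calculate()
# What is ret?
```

Step-by-step execution trace:
1. `calculate()` calls `compute()`.
2. In compute: `{}['x'][0]` raises KeyError; `except KeyError` catches it → returns 45.
3. In calculate: `ret = compute()` → ret = 45. No exception reaches calculate.
4. `except Exception` is skipped; calculate returns 45.
5. ret = 45.
Result: 45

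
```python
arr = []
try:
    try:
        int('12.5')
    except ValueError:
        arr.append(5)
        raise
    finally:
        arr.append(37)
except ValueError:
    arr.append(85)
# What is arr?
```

Step-by-step execution trace:
1. Inner try: `int('12.5')` raises ValueError.
2. Inner `except ValueError` matches → `arr.append(5)` → arr = [5].
3. bare `raise` re-raises ValueError.
4. Inner `finally` runs during unwinding: `arr.append(37)` → arr = [5, 37].
5. Outer `except ValueError` matches → `arr.append(85)` → arr = [5, 37, 85].
Result: [5, 37, 85]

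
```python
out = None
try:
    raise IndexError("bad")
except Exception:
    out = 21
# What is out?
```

Step-by-step execution trace:
1. `raise IndexError(...)` raises IndexError.
2. `except Exception` matches (IndexError is a subclass of Exception) → out = 21.
Result: 21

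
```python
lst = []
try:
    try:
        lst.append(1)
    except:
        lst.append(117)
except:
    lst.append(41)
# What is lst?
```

Step-by-step execution trace:
1. Inner try: `lst.append(1)` → lst = [1]. No exception raised.
2. Inner `except` is skipped.
3. Inner try completes normally; outer `except` is skipped.
Result: [1]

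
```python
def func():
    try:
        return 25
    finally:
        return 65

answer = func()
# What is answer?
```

Step-by-step execution trace:
1. `func()` enters try: `return 25` sets pending return value 25.
2. Before returning, `finally: return 65` runs and overrides the pending return.
3. func() returns 65 → answer = 65.
Result: 65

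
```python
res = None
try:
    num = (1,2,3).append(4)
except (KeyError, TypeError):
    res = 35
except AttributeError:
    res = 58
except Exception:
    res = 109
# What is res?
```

Step-by-step execution trace:
1. `num = (1,2,3).append(4)` raises AttributeError.
2. `except (KeyError, TypeError)` does not match AttributeError; skipped.
3. `except AttributeError` matches (exact type match) → res = 58.
4. `except Exception` is not reached.
Result: 58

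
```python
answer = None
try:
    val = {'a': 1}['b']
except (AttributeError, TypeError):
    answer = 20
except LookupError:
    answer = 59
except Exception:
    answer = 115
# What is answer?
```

Step-by-step execution trace:
1. `val = {'a': 1}['b']` raises KeyError.
2. `except (AttributeError, TypeError)` does not match KeyError; skipped.
3. `except LookupError` matches (KeyError is a subclass of LookupError) → answer = 59.
4. `except Exception` is not reached.
Result: 59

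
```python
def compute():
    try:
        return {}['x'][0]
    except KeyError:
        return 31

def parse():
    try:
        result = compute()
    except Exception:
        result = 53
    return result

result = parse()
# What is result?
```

Step-by-step execution trace:
1. `parse()` calls `compute()`.
2. In compute: `{}['x'][0]` raises KeyError; `except KeyError` catches it → returns 31.
3. In parse: `result = compute()` → result = 31. No exception reaches parse.
4. `except Exception` is skipped; parse returns 31.
5. result = 31.
Result: 31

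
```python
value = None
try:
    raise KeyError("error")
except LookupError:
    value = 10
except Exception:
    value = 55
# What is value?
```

Step-by-step execution trace:
1. `raise KeyError(...)` raises KeyError.
2. `except LookupError` matches (KeyError is a subclass of LookupError) → value = 10.
3. `except Exception` is not reached.
Result: 10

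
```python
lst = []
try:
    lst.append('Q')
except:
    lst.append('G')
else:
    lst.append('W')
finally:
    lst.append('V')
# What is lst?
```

Step-by-step execution trace:
1. try: `lst.append('Q')` → lst = ['Q']. No exception raised.
2. `except` is skipped.
3. `else` runs: `lst.append('W')` → lst = ['Q', 'W'].
4. `finally` always runs: `lst.append('V')` → lst = ['Q', 'W', 'V'].
Result: ['Q', 'W', 'V']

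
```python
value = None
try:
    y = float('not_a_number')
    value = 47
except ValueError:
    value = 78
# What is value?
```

Step-by-step execution trace:
1. `y = float('not_a_number')` raises ValueError.
2. `value = 47` is not reached.
3. `except ValueError` matches → value = 78.
Result: 78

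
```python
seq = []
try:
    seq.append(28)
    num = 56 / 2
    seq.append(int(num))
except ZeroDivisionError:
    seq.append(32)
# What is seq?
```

Step-by-step execution trace:
1. try: `seq.append(28)` → seq = [28].
2. `num = 56 / 2` → num = 28.0. No exception raised.
3. `seq.append(int(num))` → seq = [28, 28].
4. `except ZeroDivisionError` is skipped (no exception was raised).
Result: [28, 28]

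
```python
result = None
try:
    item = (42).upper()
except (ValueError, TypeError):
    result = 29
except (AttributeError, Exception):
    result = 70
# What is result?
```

Step-by-step execution trace:
1. `item = (42).upper()` raises AttributeError.
2. `except (ValueError, TypeError)` does not match AttributeError; skipped.
3. `except (AttributeError, Exception)` matches (AttributeError is in the tuple) → result = 70.
Result: 70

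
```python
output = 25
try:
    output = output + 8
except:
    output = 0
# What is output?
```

Step-by-step execution trace:
1. output starts at 25.
2. try: `output = output + 8` → output = 33. No exception raised.
3. `except` is skipped.
Result: 33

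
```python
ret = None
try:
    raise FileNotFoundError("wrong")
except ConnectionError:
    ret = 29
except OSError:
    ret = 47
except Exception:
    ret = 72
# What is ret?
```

Step-by-step execution trace:
1. `raise FileNotFoundError(...)` raises FileNotFoundError.
2. `except ConnectionError` does not match (FileNotFoundError is not a subclass of ConnectionError); skipped.
3. `except OSError` matches (FileNotFoundError is a subclass of OSError) → ret = 47.
4. `except Exception` is not reached.
Result: 47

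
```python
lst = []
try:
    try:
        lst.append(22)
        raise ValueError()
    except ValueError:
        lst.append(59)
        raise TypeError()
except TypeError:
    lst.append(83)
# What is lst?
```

Step-by-step execution trace:
1. Inner try: `lst.append(22)` → lst = [22].
2. `raise ValueError()` raises ValueError.
3. Inner `except ValueError` matches → `lst.append(59)` → lst = [22, 59].
4. `raise TypeError()` raises TypeError; propagates to outer try.
5. Outer `except TypeError` matches → `lst.append(83)` → lst = [22, 59, 83].
Result: [22, 59, 83]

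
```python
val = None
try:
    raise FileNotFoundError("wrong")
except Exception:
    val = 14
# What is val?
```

Step-by-step execution trace:
1. `raise FileNotFoundError(...)` raises FileNotFoundError.
2. `except Exception` matches (FileNotFoundError is a subclass of Exception) → val = 14.
Result: 14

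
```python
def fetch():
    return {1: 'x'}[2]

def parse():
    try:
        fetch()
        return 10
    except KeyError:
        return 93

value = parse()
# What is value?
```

Step-by-step execution trace:
1. `parse()` calls `fetch()`.
2. `fetch()` evaluates `{1: 'x'}[2]`, which raises KeyError; it propagates to the caller.
3. `return 10` is not reached.
4. `except KeyError` in parse matches → returns 93.
5. value = 93.
Result: 93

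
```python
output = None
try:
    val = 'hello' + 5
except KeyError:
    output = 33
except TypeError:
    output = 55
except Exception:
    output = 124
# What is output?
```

Step-by-step execution trace:
1. `val = 'hello' + 5` raises TypeError.
2. `except KeyError` does not match TypeError; skipped.
3. `except TypeError` matches → output = 55.
4. Remaining except clauses are skipped.
Result: 55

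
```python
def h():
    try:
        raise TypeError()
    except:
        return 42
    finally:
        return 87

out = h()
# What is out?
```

Step-by-step execution trace:
1. `h()` enters try: `raise TypeError()` raises TypeError.
2. bare `except` matches → `return 42` sets pending return value 42.
3. Before returning, `finally: return 87` runs and overrides the pending return.
4. h() returns 87 → out = 87.
Result: 87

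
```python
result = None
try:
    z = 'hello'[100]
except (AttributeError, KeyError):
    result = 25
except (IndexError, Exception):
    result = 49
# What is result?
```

Step-by-step execution trace:
1. `z = 'hello'[100]` raises IndexError.
2. `except (AttributeError, KeyError)` does not match IndexError; skipped.
3. `except (IndexError, Exception)` matches (IndexError is in the tuple) → result = 49.
Result: 49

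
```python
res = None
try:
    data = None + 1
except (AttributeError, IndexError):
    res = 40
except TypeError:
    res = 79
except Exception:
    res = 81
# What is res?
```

Step-by-step execution trace:
1. `data = None + 1` raises TypeError.
2. `except (AttributeError, IndexError)` does not match TypeError; skipped.
3. `except TypeError` matches (exact type match) → res = 79.
4. `except Exception` is not reached.
Result: 79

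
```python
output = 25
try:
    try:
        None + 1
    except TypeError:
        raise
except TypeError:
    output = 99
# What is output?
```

Step-by-step execution trace:
1. Inner try: `None + 1` raises TypeError.
2. Inner `except TypeError` matches; bare `raise` re-raises the same TypeError.
3. Outer `except TypeError` matches → output = 99.
Result: 99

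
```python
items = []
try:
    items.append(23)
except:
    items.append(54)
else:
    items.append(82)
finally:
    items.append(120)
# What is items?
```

Step-by-step execution trace:
1. try: `items.append(23)` → items = [23]. No exception raised.
2. `except` is skipped.
3. `else` runs: `items.append(82)` → items = [23, 82].
4. `finally` always runs: `items.append(120)` → items = [23, 82, 120].
Result: [23, 82, 120]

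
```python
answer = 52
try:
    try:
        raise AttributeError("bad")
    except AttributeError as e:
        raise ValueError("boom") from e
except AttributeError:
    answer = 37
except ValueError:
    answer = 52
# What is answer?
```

Step-by-step execution trace:
1. Inner try raises AttributeError; inner `except AttributeError as e` catches it.
2. `raise ValueError(...) from e` raises ValueError (AttributeError is attached as __cause__, but only ValueError is active).
3. Outer `except AttributeError` does not match ValueError; skipped.
4. Outer `except ValueError` matches → answer = 52.
Result: 52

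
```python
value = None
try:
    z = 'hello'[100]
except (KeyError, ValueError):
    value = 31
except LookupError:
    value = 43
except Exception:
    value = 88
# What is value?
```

Step-by-step execution trace:
1. `z = 'hello'[100]` raises IndexError.
2. `except (KeyError, ValueError)` does not match IndexError; skipped.
3. `except LookupError` matches (IndexError is a subclass of LookupError) → value = 43.
4. `except Exception` is not reached.
Result: 43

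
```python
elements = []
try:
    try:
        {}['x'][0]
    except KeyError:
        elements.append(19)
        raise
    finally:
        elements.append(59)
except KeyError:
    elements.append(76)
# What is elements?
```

Step-by-step execution trace:
1. Inner try: `{}['x'][0]` raises KeyError.
2. Inner `except KeyError` matches → `elements.append(19)` → elements = [19].
3. bare `raise` re-raises KeyError.
4. Inner `finally` runs during unwinding: `elements.append(59)` → elements = [19, 59].
5. Outer `except KeyError` matches → `elements.append(76)` → elements = [19, 59, 76].
Result: [19, 59, 76]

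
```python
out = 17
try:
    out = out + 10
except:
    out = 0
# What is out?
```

Step-by-step execution trace:
1. out starts at 17.
2. try: `out = out + 10` → out = 27. No exception raised.
3. `except` is skipped.
Result: 27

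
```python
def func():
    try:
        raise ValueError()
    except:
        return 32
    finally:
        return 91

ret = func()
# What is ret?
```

Step-by-step execution trace:
1. `func()` enters try: `raise ValueError()` raises ValueError.
2. bare `except` matches → `return 32` sets pending return value 32.
3. Before returning, `finally: return 91` runs and overrides the pending return.
4. func() returns 91 → ret = 91.
Result: 91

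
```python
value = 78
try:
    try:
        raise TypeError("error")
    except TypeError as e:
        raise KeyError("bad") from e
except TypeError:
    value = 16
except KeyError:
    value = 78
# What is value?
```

Step-by-step execution trace:
1. Inner try raises TypeError; inner `except TypeError as e` catches it.
2. `raise KeyError(...) from e` raises KeyError (TypeError is attached as __cause__, but only KeyError is active).
3. Outer `except TypeError` does not match KeyError; skipped.
4. Outer `except KeyError` matches → value = 78.
Result: 78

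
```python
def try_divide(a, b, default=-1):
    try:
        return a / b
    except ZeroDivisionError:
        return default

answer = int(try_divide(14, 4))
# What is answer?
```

Step-by-step execution trace:
1. `try_divide(14, 4)` enters try: `return 14 / 4` → returns 3.5. No exception raised.
2. `except ZeroDivisionError` is skipped.
3. `int(3.5)` → 3 → answer = 3.
Result: 3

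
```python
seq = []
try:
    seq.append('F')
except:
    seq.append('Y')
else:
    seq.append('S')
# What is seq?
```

Step-by-step execution trace:
1. try: `seq.append('F')` → seq = ['F']. No exception raised.
2. `except` is skipped.
3. `else` runs (try completed without exception): `seq.append('S')` → seq = ['F', 'S'].
Result: ['F', 'S']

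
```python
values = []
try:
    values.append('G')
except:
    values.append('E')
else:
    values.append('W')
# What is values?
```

Step-by-step execution trace:
1. try: `values.append('G')` → values = ['G']. No exception raised.
2. `except` is skipped.
3. `else` runs (try completed without exception): `values.append('W')` → values = ['G', 'W'].
Result: ['G', 'W']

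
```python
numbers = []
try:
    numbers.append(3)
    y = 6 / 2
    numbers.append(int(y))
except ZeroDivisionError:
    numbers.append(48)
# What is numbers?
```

Step-by-step execution trace:
1. try: `numbers.append(3)` → numbers = [3].
2. `y = 6 / 2` → y = 3.0. No exception raised.
3. `numbers.append(int(y))` → numbers = [3, 3].
4. `except ZeroDivisionError` is skipped (no exception was raised).
Result: [3, 3]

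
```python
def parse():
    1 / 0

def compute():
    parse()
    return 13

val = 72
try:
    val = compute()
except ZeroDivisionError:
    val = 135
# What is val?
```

Step-by-step execution trace:
1. val starts at 72.
2. try: `compute()` calls `parse()`.
3. `parse()` evaluates `1 / 0`, which raises ZeroDivisionError; it propagates through compute (uncaught).
4. `return 13` in compute is not reached; the assignment to val does not complete.
5. `except ZeroDivisionError` matches → val = 135.
Result: 135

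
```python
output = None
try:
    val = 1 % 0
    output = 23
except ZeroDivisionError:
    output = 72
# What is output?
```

Step-by-step execution trace:
1. `val = 1 % 0` raises ZeroDivisionError.
2. `output = 23` is not reached.
3. `except ZeroDivisionError` matches → output = 72.
Result: 72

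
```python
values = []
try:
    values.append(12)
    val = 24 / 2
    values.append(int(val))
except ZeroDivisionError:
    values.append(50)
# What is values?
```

Step-by-step execution trace:
1. try: `values.append(12)` → values = [12].
2. `val = 24 / 2` → val = 12.0. No exception raised.
3. `values.append(int(val))` → values = [12, 12].
4. `except ZeroDivisionError` is skipped (no exception was raised).
Result: [12, 12]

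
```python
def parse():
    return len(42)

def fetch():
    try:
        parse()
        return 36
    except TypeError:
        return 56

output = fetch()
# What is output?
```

Step-by-step execution trace:
1. `fetch()` calls `parse()`.
2. `parse()` evaluates `len(42)`, which raises TypeError; it propagates to the caller.
3. `return 36` is not reached.
4. `except TypeError` in fetch matches → returns 56.
5. output = 56.
Result: 56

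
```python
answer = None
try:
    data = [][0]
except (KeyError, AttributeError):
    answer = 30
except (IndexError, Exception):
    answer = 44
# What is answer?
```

Step-by-step execution trace:
1. `data = [][0]` raises IndexError.
2. `except (KeyError, AttributeError)` does not match IndexError; skipped.
3. `except (IndexError, Exception)` matches (IndexError is in the tuple) → answer = 44.
Result: 44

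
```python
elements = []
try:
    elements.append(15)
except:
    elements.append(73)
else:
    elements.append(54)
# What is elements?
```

Step-by-step execution trace:
1. try: `elements.append(15)` → elements = [15]. No exception raised.
2. `except` is skipped.
3. `else` runs (try completed without exception): `elements.append(54)` → elements = [15, 54].
Result: [15, 54]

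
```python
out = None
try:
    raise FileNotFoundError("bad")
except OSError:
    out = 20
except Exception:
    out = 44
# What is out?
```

Step-by-step execution trace:
1. `raise FileNotFoundError(...)` raises FileNotFoundError.
2. `except OSError` matches (FileNotFoundError is a subclass of OSError) → out = 20.
3. `except Exception` is not reached.
Result: 20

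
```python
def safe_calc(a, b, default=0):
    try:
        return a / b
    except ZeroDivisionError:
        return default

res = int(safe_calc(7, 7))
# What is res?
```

Step-by-step execution trace:
1. `safe_calc(7, 7)` enters try: `return 7 / 7` → returns 1.0. No exception raised.
2. `except ZeroDivisionError` is skipped.
3. `int(1.0)` → 1 → res = 1.
Result: 1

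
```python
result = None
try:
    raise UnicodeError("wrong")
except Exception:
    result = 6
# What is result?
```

Step-by-step execution trace:
1. `raise UnicodeError(...)` raises UnicodeError.
2. `except Exception` matches (UnicodeError is a subclass of Exception) → result = 6.
Result: 6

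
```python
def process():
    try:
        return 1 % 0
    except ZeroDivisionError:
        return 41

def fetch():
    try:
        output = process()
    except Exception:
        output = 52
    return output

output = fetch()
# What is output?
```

Step-by-step execution trace:
1. `fetch()` calls `process()`.
2. In process: `1 % 0` raises ZeroDivisionError; `except ZeroDivisionError` catches it → returns 41.
3. In fetch: `output = process()` → output = 41. No exception reaches fetch.
4. `except Exception` is skipped; fetch returns 41.
5. output = 41.
Result: 41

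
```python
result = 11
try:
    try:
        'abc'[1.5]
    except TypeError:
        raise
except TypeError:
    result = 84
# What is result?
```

Step-by-step execution trace:
1. Inner try: `'abc'[1.5]` raises TypeError.
2. Inner `except TypeError` matches; bare `raise` re-raises the same TypeError.
3. Outer `except TypeError` matches → result = 84.
Result: 84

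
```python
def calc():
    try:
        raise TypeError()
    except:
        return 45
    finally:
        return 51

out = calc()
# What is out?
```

Step-by-step execution trace:
1. `calc()` enters try: `raise TypeError()` raises TypeError.
2. bare `except` matches → `return 45` sets pending return value 45.
3. Before returning, `finally: return 51` runs and overrides the pending return.
4. calc() returns 51 → out = 51.
Result: 51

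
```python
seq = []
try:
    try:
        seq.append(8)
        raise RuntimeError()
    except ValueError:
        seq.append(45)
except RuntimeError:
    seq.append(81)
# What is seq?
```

Step-by-step execution trace:
1. Inner try: `seq.append(8)` → seq = [8].
2. `raise RuntimeError()` raises RuntimeError.
3. Inner `except ValueError` does not match RuntimeError; exception propagates to outer try.
4. Outer `except RuntimeError` matches → `seq.append(81)` → seq = [8, 81].
Result: [8, 81]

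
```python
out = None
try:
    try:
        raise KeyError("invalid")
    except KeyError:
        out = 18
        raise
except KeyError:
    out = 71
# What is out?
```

Step-by-step execution trace:
1. Inner try: `raise KeyError("invalid")` raises KeyError.
2. Inner `except KeyError` matches → out = 18.
3. bare `raise` re-raises the same KeyError.
4. Outer `except KeyError` matches → out = 71.
Result: 71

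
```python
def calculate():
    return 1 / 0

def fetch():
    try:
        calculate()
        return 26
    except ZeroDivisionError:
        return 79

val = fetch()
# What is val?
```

Step-by-step execution trace:
1. `fetch()` calls `calculate()`.
2. `calculate()` evaluates `1 / 0`, which raises ZeroDivisionError; it propagates to the caller.
3. `return 26` is not reached.
4. `except ZeroDivisionError` in fetch matches → returns 79.
5. val = 79.
Result: 79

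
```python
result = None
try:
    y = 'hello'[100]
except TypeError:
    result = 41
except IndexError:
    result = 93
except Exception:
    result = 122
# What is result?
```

Step-by-step execution trace:
1. `y = 'hello'[100]` raises IndexError.
2. `except TypeError` does not match IndexError; skipped.
3. `except IndexError` matches → result = 93.
4. Remaining except clauses are skipped.
Result: 93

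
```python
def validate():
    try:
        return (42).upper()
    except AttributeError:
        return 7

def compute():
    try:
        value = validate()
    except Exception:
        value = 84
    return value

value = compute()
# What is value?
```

Step-by-step execution trace:
1. `compute()` calls `validate()`.
2. In validate: `(42).upper()` raises AttributeError; `except AttributeError` catches it → returns 7.
3. In compute: `value = validate()` → value = 7. No exception reaches compute.
4. `except Exception` is skipped; compute returns 7.
5. value = 7.
Result: 7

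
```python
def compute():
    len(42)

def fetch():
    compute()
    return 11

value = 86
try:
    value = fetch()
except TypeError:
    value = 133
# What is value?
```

Step-by-step execution trace:
1. value starts at 86.
2. try: `fetch()` calls `compute()`.
3. `compute()` evaluates `len(42)`, which raises TypeError; it propagates through fetch (uncaught).
4. `return 11` in fetch is not reached; the assignment to value does not complete.
5. `except TypeError` matches → value = 133.
Result: 133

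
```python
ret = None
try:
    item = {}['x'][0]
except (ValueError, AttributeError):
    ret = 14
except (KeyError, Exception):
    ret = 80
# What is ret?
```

Step-by-step execution trace:
1. `item = {}['x'][0]` raises KeyError.
2. `except (ValueError, AttributeError)` does not match KeyError; skipped.
3. `except (KeyError, Exception)` matches (KeyError is in the tuple) → ret = 80.
Result: 80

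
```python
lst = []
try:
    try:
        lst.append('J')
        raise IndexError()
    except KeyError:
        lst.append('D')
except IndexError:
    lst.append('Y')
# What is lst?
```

Step-by-step execution trace:
1. Inner try: `lst.append('J')` → lst = ['J'].
2. `raise IndexError()` raises IndexError.
3. Inner `except KeyError` does not match IndexError; exception propagates to outer try.
4. Outer `except IndexError` matches → `lst.append('Y')` → lst = ['J', 'Y'].
Result: ['J', 'Y']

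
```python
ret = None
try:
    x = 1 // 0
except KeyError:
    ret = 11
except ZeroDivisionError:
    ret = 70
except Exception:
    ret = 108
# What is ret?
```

Step-by-step execution trace:
1. `x = 1 // 0` raises ZeroDivisionError.
2. `except KeyError` does not match ZeroDivisionError; skipped.
3. `except ZeroDivisionError` matches → ret = 70.
4. Remaining except clauses are skipped.
Result: 70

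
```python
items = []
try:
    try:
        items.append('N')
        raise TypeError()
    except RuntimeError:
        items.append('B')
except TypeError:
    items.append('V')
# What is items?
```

Step-by-step execution trace:
1. Inner try: `items.append('N')` → items = ['N'].
2. `raise TypeError()` raises TypeError.
3. Inner `except RuntimeError` does not match TypeError; exception propagates to outer try.
4. Outer `except TypeError` matches → `items.append('V')` → items = ['N', 'V'].
Result: ['N', 'V']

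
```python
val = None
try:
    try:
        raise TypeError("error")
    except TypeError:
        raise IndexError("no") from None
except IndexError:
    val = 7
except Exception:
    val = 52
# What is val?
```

Step-by-step execution trace:
1. Inner try raises TypeError; inner `except TypeError` catches it.
2. `raise IndexError(...) from None` raises IndexError (from None suppresses __context__, but the active exception is still IndexError).
3. Outer `except IndexError` matches → val = 7.
4. `except Exception` is not reached.
Result: 7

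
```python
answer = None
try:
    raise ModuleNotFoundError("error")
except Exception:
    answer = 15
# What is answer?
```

Step-by-step execution trace:
1. `raise ModuleNotFoundError(...)` raises ModuleNotFoundError.
2. `except Exception` matches (ModuleNotFoundError is a subclass of Exception) → answer = 15.
Result: 15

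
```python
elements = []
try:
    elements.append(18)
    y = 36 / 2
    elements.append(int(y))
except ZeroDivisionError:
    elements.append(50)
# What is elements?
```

Step-by-step execution trace:
1. try: `elements.append(18)` → elements = [18].
2. `y = 36 / 2` → y = 18.0. No exception raised.
3. `elements.append(int(y))` → elements = [18, 18].
4. `except ZeroDivisionError` is skipped (no exception was raised).
Result: [18, 18]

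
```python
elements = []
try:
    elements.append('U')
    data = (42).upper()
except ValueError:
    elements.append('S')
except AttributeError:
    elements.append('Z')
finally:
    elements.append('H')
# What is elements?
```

Step-by-step execution trace:
1. try: `elements.append('U')` → elements = ['U'].
2. `data = (42).upper()` raises AttributeError.
3. `except ValueError` does not match AttributeError; skipped.
4. `except AttributeError` matches → `elements.append('Z')` → elements = ['U', 'Z'].
5. finally always runs: `elements.append('H')` → elements = ['U', 'Z', 'H'].
Result: ['U', 'Z', 'H']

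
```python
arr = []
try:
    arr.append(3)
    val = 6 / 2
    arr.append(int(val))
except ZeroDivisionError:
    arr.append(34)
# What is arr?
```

Step-by-step execution trace:
1. try: `arr.append(3)` → arr = [3].
2. `val = 6 / 2` → val = 3.0. No exception raised.
3. `arr.append(int(val))` → arr = [3, 3].
4. `except ZeroDivisionError` is skipped (no exception was raised).
Result: [3, 3]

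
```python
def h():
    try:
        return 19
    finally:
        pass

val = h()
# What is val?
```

Step-by-step execution trace:
1. `h()` enters try: `return 19` sets pending return value 19.
2. Before returning, `finally: pass` runs (no effect).
3. h() returns 19 → val = 19.
Result: 19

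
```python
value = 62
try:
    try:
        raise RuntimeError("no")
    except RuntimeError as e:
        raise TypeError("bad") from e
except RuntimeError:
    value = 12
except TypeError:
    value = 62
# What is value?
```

Step-by-step execution trace:
1. Inner try raises RuntimeError; inner `except RuntimeError as e` catches it.
2. `raise TypeError(...) from e` raises TypeError (RuntimeError is attached as __cause__, but only TypeError is active).
3. Outer `except RuntimeError` does not match TypeError; skipped.
4. Outer `except TypeError` matches → value = 62.
Result: 62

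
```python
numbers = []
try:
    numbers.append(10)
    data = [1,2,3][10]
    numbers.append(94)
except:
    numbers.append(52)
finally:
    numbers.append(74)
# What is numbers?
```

Step-by-step execution trace:
1. try: `numbers.append(10)` → numbers = [10].
2. `data = [1,2,3][10]` raises IndexError; `numbers.append(94)` is not reached.
3. bare `except` matches → `numbers.append(52)` → numbers = [10, 52].
4. finally always runs: `numbers.append(74)` → numbers = [10, 52, 74].
Result: [10, 52, 74]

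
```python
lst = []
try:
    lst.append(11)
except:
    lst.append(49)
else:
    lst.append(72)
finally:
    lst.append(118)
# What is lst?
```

Step-by-step execution trace:
1. try: `lst.append(11)` → lst = [11]. No exception raised.
2. `except` is skipped.
3. `else` runs: `lst.append(72)` → lst = [11, 72].
4. `finally` always runs: `lst.append(118)` → lst = [11, 72, 118].
Result: [11, 72, 118]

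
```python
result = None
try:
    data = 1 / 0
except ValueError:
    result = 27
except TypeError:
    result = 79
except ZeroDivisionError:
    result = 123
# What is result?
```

Step-by-step execution trace:
1. `data = 1 / 0` raises ZeroDivisionError.
2. `except ValueError` does not match ZeroDivisionError; skipped.
3. `except TypeError` does not match ZeroDivisionError; skipped.
4. `except ZeroDivisionError` matches → result = 123.
Result: 123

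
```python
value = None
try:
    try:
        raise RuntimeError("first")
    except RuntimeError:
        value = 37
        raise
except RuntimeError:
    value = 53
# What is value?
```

Step-by-step execution trace:
1. Inner try: `raise RuntimeError("first")` raises RuntimeError.
2. Inner `except RuntimeError` matches → value = 37.
3. bare `raise` re-raises the same RuntimeError.
4. Outer `except RuntimeError` matches → value = 53.
Result: 53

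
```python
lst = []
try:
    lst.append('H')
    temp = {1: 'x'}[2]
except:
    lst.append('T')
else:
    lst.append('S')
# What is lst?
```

Step-by-step execution trace:
1. try: `lst.append('H')` → lst = ['H'].
2. `temp = {1: 'x'}[2]` raises KeyError.
3. bare `except` matches → `lst.append('T')` → lst = ['H', 'T'].
4. `else` is skipped (an exception was raised).
Result: ['H', 'T']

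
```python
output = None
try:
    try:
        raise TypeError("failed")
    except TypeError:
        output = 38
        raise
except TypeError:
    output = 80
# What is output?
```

Step-by-step execution trace:
1. Inner try: `raise TypeError("failed")` raises TypeError.
2. Inner `except TypeError` matches → output = 38.
3. bare `raise` re-raises the same TypeError.
4. Outer `except TypeError` matches → output = 80.
Result: 80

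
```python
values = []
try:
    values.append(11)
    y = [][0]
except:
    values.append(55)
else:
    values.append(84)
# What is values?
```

Step-by-step execution trace:
1. try: `values.append(11)` → values = [11].
2. `y = [][0]` raises IndexError.
3. bare `except` matches → `values.append(55)` → values = [11, 55].
4. `else` is skipped (an exception was raised).
Result: [11, 55]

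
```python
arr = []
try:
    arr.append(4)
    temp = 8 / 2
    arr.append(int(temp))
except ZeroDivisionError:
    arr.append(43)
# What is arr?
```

Step-by-step execution trace:
1. try: `arr.append(4)` → arr = [4].
2. `temp = 8 / 2` → temp = 4.0. No exception raised.
3. `arr.append(int(temp))` → arr = [4, 4].
4. `except ZeroDivisionError` is skipped (no exception was raised).
Result: [4, 4]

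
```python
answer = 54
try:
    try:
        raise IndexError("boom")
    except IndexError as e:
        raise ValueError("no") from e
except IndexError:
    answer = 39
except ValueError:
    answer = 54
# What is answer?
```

Step-by-step execution trace:
1. Inner try raises IndexError; inner `except IndexError as e` catches it.
2. `raise ValueError(...) from e` raises ValueError (IndexError is attached as __cause__, but only ValueError is active).
3. Outer `except IndexError` does not match ValueError; skipped.
4. Outer `except ValueError` matches → answer = 54.
Result: 54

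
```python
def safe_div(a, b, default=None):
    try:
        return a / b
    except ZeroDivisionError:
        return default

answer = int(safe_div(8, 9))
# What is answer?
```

Step-by-step execution trace:
1. `safe_div(8, 9)` enters try: `return 8 / 9` → returns 0.8888888888888888. No exception raised.
2. `except ZeroDivisionError` is skipped.
3. `int(0.8888888888888888)` → 0 → answer = 0.
Result: 0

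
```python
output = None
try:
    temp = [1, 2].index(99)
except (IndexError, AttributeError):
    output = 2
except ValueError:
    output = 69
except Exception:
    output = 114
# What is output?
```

Step-by-step execution trace:
1. `temp = [1, 2].index(99)` raises ValueError.
2. `except (IndexError, AttributeError)` does not match ValueError; skipped.
3. `except ValueError` matches (exact type match) → output = 69.
4. `except Exception` is not reached.
Result: 69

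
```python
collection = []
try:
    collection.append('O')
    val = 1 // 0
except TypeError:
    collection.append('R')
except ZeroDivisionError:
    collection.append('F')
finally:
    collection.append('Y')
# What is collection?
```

Step-by-step execution trace:
1. try: `collection.append('O')` → collection = ['O'].
2. `val = 1 // 0` raises ZeroDivisionError.
3. `except TypeError` does not match ZeroDivisionError; skipped.
4. `except ZeroDivisionError` matches → `collection.append('F')` → collection = ['O', 'F'].
5. finally always runs: `collection.append('Y')` → collection = ['O', 'F', 'Y'].
Result: ['O', 'F', 'Y']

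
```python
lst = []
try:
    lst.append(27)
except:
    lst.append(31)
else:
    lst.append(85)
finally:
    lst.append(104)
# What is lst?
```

Step-by-step execution trace:
1. try: `lst.append(27)` → lst = [27]. No exception raised.
2. `except` is skipped.
3. `else` runs: `lst.append(85)` → lst = [27, 85].
4. `finally` always runs: `lst.append(104)` → lst = [27, 85, 104].
Result: [27, 85, 104]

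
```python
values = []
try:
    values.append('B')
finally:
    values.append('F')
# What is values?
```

Step-by-step execution trace:
1. try: `values.append('B')` → values = ['B'].
2. The try body completes without raising.
3. finally always runs: `values.append('F')` → values = ['B', 'F'].
Result: ['B', 'F']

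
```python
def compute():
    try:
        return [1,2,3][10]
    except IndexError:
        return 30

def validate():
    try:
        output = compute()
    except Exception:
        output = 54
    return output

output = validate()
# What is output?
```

Step-by-step execution trace:
1. `validate()` calls `compute()`.
2. In compute: `[1,2,3][10]` raises IndexError; `except IndexError` catches it → returns 30.
3. In validate: `output = compute()` → output = 30. No exception reaches validate.
4. `except Exception` is skipped; validate returns 30.
5. output = 30.
Result: 30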